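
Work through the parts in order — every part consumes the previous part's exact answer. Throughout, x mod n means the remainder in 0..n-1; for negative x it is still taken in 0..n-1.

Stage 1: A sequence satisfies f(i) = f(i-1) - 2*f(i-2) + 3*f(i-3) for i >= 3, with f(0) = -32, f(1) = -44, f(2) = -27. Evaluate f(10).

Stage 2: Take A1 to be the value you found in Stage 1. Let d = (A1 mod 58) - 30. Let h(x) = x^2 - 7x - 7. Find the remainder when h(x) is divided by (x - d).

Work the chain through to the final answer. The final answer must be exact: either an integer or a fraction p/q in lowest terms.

581

Stage 1: f(3) = 1*(-27) - 2*(-44) + 3*(-32) = -35; iterating: f(3)=-35, f(4)=-113, f(5)=-124, f(6)=-3, f(7)=-94, f(8)=-460, f(9)=-281, f(10)=357; answer 357
Stage 2: A1 = 357; d = -21; remainder = value at the root: 1*(-21)^2 - 7*(-21)^1 - 7 = (441) + (147) + (-7) = 581; answer 581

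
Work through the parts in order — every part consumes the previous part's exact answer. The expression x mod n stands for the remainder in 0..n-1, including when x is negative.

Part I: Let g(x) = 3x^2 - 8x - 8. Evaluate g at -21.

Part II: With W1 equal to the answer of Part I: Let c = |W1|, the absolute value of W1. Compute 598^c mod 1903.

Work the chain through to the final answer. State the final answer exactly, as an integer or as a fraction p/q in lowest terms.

1835

Part I: 3*(-21)^2 - 8*(-21)^1 - 8 = (1323) + (168) + (-8) = 1483; answer 1483
Part II: W1 = 1483; c = 1483; squarings mod 1903: 598^1=598, 598^2=1743, 598^4=861, 598^8=1054, 598^16=1467, 598^32=1699, 598^64=1653, 598^128=1604, 598^256=1863, 598^512=1600, 598^1024=465; 598^1483 = 598^1 * 598^2 * 598^8 * 598^64 * 598^128 * 598^256 * 598^1024 = 1835 (mod 1903); answer 1835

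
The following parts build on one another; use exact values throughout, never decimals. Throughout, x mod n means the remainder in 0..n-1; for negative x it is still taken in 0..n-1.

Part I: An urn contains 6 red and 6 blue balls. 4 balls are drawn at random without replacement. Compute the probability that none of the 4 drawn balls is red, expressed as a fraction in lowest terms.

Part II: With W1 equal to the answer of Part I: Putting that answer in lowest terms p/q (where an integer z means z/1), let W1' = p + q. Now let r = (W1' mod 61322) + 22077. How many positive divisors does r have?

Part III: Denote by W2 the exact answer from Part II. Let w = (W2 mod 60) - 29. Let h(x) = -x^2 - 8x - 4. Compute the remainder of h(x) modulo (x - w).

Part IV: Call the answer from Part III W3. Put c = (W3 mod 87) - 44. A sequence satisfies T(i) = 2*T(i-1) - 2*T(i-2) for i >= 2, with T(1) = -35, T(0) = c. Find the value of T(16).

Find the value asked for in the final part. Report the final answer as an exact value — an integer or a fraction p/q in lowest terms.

-9984

Part I: total draws C(12,4) = 495; favorable C(6,4) = 15; P = 1/33; answer 1/33
Part II: W1 = 1/33; threaded value p + q = 34; r = 22111; 22111 is prime, so its only divisors are 1 and 22111; count = 2; answer 2
Part III: W2 = 2; w = -27; remainder = value at the root: -1*(-27)^2 - 8*(-27)^1 - 4 = (-729) + (216) + (-4) = -517; answer -517
Part IV: W3 = -517; c = -39; T(2) = 2*(-35) - 2*(-39) = 8; iterating: T(2)=8, T(3)=86, T(4)=156, T(5)=140, T(6)=-32, T(7)=-344, T(8)=-624, T(9)=-560, T(10)=128, T(11)=1376, T(12)=2496, T(13)=2240, T(14)=-512, T(15)=-5504, T(16)=-9984; answer -9984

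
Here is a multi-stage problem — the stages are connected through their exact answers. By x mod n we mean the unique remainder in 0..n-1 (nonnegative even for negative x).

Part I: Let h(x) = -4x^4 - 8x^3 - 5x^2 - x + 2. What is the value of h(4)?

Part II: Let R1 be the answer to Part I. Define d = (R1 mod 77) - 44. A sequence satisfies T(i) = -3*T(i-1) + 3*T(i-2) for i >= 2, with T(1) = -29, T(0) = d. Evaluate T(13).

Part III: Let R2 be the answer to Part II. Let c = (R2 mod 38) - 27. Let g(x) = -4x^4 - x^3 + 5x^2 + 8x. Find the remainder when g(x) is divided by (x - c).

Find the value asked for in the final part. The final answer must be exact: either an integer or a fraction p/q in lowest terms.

-4836

Part I: -4*(4)^4 - 8*(4)^3 - 5*(4)^2 - 1*(4)^1 + 2 = (-1024) + (-512) + (-80) + (-4) + (2) = -1618; answer -1618
Part II: R1 = -1618; d = 32; T(2) = -3*(-29) + 3*(32) = 183; iterating: T(2)=183, T(3)=-636, T(4)=2457, T(5)=-9279, T(6)=35208, T(7)=-133461, T(8)=506007, T(9)=-1918404, T(10)=7273233, T(11)=-27574911, T(12)=104544432, T(13)=-396358029; answer -396358029
Part III: R2 = -396358029; c = -6; remainder = value at the root: -4*(-6)^4 - 1*(-6)^3 + 5*(-6)^2 + 8*(-6)^1 = (-5184) + (216) + (180) + (-48) = -4836; answer -4836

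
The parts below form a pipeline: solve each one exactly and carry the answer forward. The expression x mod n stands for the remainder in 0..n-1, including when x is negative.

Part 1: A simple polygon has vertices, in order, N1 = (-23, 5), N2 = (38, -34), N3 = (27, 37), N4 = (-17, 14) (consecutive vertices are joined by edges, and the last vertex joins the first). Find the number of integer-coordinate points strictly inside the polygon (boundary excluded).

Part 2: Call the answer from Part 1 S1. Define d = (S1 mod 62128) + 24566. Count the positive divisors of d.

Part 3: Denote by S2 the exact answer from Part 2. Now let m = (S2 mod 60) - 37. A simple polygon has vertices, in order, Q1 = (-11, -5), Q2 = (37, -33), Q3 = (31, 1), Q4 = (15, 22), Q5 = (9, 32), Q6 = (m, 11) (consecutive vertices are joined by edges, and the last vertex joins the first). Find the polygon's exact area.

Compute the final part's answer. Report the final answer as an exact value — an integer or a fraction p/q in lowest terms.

1962

Part 1: cross terms: (-23*-34 - 38*5)=592, (38*37 - 27*-34)=2324, (27*14 - -17*37)=1007, (-17*5 - -23*14)=237; twice the area = |4160| = 4160; area = 2080; boundary points = 1 + 1 + 1 + 3 = 6; strictly interior points = area - boundary/2 + 1 = 2078; answer 2078
Part 2: S1 = 2078; d = 26644; 26644 = 2^2 * 6661; number of divisors = (2+1) * (1+1) = 6; answer 6
Part 3: S2 = 6; m = -31; cross terms: (-11*-33 - 37*-5)=548, (37*1 - 31*-33)=1060, (31*22 - 15*1)=667, (15*32 - 9*22)=282, (9*11 - -31*32)=1091, (-31*-5 - -11*11)=276; twice the area = |3924| = 3924; area = 1962; answer 1962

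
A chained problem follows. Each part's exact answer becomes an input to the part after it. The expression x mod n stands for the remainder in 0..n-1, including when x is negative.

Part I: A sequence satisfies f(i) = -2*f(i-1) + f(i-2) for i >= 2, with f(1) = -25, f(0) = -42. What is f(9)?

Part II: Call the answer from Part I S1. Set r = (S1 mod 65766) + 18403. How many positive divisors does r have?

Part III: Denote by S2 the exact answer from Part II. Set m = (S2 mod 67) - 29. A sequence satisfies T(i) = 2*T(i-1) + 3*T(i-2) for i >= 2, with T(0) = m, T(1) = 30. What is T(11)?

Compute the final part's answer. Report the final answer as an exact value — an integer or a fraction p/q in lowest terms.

2878620

Part I: f(2) = -2*(-25) + 1*(-42) = 8; iterating: f(2)=8, f(3)=-41, f(4)=90, f(5)=-221, f(6)=532, f(7)=-1285, f(8)=3102, f(9)=-7489; answer -7489
Part II: S1 = -7489; r = 76680; 76680 = 2^3 * 3^3 * 5 * 71; number of divisors = (3+1) * (3+1) * (1+1) * (1+1) = 64; answer 64
Part III: S2 = 64; m = 35; T(2) = 2*(30) + 3*(35) = 165; iterating: T(2)=165, T(3)=420, T(4)=1335, T(5)=3930, T(6)=11865, T(7)=35520, T(8)=106635, T(9)=319830, T(10)=959565, T(11)=2878620; answer 2878620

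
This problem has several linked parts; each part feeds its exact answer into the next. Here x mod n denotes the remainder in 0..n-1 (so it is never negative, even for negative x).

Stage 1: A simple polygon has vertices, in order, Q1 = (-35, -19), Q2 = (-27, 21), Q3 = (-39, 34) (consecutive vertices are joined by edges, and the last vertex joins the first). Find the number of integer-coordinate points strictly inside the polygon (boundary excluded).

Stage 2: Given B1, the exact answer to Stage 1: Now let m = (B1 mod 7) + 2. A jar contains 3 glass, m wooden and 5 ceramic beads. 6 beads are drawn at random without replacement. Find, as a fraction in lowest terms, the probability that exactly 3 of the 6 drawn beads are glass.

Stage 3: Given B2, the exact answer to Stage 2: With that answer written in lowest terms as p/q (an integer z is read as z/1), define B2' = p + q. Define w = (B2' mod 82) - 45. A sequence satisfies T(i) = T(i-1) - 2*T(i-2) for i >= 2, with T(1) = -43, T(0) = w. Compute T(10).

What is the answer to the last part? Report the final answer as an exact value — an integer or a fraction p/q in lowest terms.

Stage 1: cross terms: (-35*21 - -27*-19)=-1248, (-27*34 - -39*21)=-99, (-39*-19 - -35*34)=1931; twice the area = |584| = 584; area = 292; boundary points = 8 + 1 + 1 = 10; strictly interior points = area - boundary/2 + 1 = 288; answer 288
Stage 2: B1 = 288; m = 3; total draws C(11,6) = 462; favorable C(3,3)*C(8,3) = 56; P = 4/33; answer 4/33
Stage 3: B2 = 4/33; threaded value p + q = 37; w = -8; T(2) = 1*(-43) - 2*(-8) = -27; iterating: T(2)=-27, T(3)=59, T(4)=113, T(5)=-5, T(6)=-231, T(7)=-221, T(8)=241, T(9)=683, T(10)=201; answer 201

201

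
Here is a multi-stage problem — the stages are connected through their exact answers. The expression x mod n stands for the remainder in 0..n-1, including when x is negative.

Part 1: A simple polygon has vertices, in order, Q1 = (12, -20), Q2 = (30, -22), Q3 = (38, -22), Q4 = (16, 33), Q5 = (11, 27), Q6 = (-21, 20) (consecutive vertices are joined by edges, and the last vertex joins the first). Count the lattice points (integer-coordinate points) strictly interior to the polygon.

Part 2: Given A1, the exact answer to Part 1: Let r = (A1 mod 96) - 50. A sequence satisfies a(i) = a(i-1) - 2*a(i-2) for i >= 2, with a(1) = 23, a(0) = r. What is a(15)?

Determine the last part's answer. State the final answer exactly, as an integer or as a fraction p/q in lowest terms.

Part 1: cross terms: (12*-22 - 30*-20)=336, (30*-22 - 38*-22)=176, (38*33 - 16*-22)=1606, (16*27 - 11*33)=69, (11*20 - -21*27)=787, (-21*-20 - 12*20)=180; twice the area = |3154| = 3154; area = 1577; boundary points = 2 + 8 + 11 + 1 + 1 + 1 = 24; strictly interior points = area - boundary/2 + 1 = 1566; answer 1566
Part 2: A1 = 1566; r = -20; a(2) = 1*(23) - 2*(-20) = 63; iterating: a(2)=63, a(3)=17, a(4)=-109, a(5)=-143, a(6)=75, a(7)=361, a(8)=211, a(9)=-511, a(10)=-933, a(11)=89, a(12)=1955, a(13)=1777, a(14)=-2133, a(15)=-5687; answer -5687

-5687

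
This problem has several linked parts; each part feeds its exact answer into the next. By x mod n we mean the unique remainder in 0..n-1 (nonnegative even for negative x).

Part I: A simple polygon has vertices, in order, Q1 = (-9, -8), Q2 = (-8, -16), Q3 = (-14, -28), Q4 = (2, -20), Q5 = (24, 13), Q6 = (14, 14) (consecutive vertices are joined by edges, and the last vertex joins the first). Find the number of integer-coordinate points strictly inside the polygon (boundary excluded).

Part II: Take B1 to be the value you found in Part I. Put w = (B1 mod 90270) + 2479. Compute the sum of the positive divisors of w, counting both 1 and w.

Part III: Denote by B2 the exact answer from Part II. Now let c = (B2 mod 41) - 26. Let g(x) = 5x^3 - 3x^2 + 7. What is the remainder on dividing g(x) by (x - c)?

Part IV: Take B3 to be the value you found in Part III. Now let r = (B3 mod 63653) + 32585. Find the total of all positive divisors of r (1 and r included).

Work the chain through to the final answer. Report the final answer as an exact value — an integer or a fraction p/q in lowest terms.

136344

Part I: cross terms: (-9*-16 - -8*-8)=80, (-8*-28 - -14*-16)=0, (-14*-20 - 2*-28)=336, (2*13 - 24*-20)=506, (24*14 - 14*13)=154, (14*-8 - -9*14)=14; twice the area = |1090| = 1090; area = 545; boundary points = 1 + 6 + 8 + 11 + 1 + 1 = 28; strictly interior points = area - boundary/2 + 1 = 532; answer 532
Part II: B1 = 532; w = 3011; 3011 is prime, so its only divisors are 1 and 3011; sigma = 1 + 3011 = 3012; answer 3012
Part III: B2 = 3012; c = -7; remainder = value at the root: 5*(-7)^3 - 3*(-7)^2 + 7 = (-1715) + (-147) + (7) = -1855; answer -1855
Part IV: B3 = -1855; r = 94383; 94383 = 3^2 * 10487; sigma = (1 + 3 + 9) * (1 + 10487) = 13 * 10488 = 136344; answer 136344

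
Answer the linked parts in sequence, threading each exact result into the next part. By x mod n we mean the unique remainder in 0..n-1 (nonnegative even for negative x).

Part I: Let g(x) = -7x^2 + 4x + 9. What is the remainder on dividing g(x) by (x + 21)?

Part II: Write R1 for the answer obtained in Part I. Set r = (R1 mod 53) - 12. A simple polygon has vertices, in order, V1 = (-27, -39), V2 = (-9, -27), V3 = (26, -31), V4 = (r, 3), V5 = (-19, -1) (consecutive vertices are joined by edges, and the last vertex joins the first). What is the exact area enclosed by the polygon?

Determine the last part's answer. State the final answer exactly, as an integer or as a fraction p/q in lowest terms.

Part I: remainder = value at the root: -7*(-21)^2 + 4*(-21)^1 + 9 = (-3087) + (-84) + (9) = -3162; answer -3162
Part II: R1 = -3162; r = 6; cross terms: (-27*-27 - -9*-39)=378, (-9*-31 - 26*-27)=981, (26*3 - 6*-31)=264, (6*-1 - -19*3)=51, (-19*-39 - -27*-1)=714; twice the area = |2388| = 2388; area = 1194; answer 1194

1194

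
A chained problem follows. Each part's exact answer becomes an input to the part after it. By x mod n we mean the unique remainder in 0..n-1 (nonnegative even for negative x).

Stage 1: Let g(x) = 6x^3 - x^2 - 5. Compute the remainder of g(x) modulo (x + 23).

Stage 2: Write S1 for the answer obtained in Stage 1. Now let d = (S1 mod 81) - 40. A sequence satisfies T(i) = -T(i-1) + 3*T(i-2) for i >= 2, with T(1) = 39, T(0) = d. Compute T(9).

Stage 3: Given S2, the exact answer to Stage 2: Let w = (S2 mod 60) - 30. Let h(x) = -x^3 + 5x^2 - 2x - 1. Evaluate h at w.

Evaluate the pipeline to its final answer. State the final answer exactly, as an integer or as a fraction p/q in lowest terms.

Stage 1: remainder = value at the root: 6*(-23)^3 - 1*(-23)^2 - 5 = (-73002) + (-529) + (-5) = -73536; answer -73536
Stage 2: S1 = -73536; d = -28; T(2) = -1*(39) + 3*(-28) = -123; iterating: T(2)=-123, T(3)=240, T(4)=-609, T(5)=1329, T(6)=-3156, T(7)=7143, T(8)=-16611, T(9)=38040; answer 38040
Stage 3: S2 = 38040; w = -30; -1*(-30)^3 + 5*(-30)^2 - 2*(-30)^1 - 1 = (27000) + (4500) + (60) + (-1) = 31559; answer 31559

31559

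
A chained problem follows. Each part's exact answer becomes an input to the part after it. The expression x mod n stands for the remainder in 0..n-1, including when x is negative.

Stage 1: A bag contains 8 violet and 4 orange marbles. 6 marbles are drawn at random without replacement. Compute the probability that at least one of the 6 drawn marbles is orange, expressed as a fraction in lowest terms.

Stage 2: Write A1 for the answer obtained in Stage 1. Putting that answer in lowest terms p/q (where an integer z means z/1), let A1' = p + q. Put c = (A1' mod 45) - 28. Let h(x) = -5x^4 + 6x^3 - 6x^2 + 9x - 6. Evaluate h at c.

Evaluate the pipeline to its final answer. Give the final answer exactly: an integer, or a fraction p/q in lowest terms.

Stage 1: total draws C(12,6) = 924; complement C(8,6) = 28; favorable 924 - 28 = 896; P = 32/33; answer 32/33
Stage 2: A1 = 32/33; threaded value p + q = 65; c = -8; -5*(-8)^4 + 6*(-8)^3 - 6*(-8)^2 + 9*(-8)^1 - 6 = (-20480) + (-3072) + (-384) + (-72) + (-6) = -24014; answer -24014

-24014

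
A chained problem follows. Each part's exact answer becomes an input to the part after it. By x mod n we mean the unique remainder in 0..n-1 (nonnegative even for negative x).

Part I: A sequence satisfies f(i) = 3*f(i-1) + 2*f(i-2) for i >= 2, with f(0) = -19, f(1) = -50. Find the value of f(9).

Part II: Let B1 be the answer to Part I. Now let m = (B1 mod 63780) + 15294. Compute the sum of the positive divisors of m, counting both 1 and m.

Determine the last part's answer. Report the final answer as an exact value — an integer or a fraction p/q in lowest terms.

Part I: f(2) = 3*(-50) + 2*(-19) = -188; iterating: f(2)=-188, f(3)=-664, f(4)=-2368, f(5)=-8432, f(6)=-30032, f(7)=-106960, f(8)=-380944, f(9)=-1356752; answer -1356752
Part II: B1 = -1356752; m = 61702; 61702 = 2 * 30851; sigma = (1 + 2) * (1 + 30851) = 3 * 30852 = 92556; answer 92556

92556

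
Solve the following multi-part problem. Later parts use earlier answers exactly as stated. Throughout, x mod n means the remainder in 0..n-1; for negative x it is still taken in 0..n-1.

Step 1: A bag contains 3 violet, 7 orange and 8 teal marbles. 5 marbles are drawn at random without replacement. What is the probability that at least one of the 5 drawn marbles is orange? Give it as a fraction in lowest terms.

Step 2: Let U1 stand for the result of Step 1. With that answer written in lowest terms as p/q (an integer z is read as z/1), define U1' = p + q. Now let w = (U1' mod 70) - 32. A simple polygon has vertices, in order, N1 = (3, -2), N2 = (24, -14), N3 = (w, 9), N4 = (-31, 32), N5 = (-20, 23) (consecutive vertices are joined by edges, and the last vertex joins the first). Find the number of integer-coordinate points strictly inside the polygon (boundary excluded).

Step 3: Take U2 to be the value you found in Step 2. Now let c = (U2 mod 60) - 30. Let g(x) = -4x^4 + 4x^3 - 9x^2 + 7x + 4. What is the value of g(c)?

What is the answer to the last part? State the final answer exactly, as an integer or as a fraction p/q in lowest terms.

Step 1: total draws C(18,5) = 8568; complement C(11,5) = 462; favorable 8568 - 462 = 8106; P = 193/204; answer 193/204
Step 2: U1 = 193/204; threaded value p + q = 397; w = 15; cross terms: (3*-14 - 24*-2)=6, (24*9 - 15*-14)=426, (15*32 - -31*9)=759, (-31*23 - -20*32)=-73, (-20*-2 - 3*23)=-29; twice the area = |1089| = 1089; area = 1089/2; boundary points = 3 + 1 + 23 + 1 + 1 = 29; strictly interior points = area - boundary/2 + 1 = 531; answer 531
Step 3: U2 = 531; c = 21; -4*(21)^4 + 4*(21)^3 - 9*(21)^2 + 7*(21)^1 + 4 = (-777924) + (37044) + (-3969) + (147) + (4) = -744698; answer -744698

-744698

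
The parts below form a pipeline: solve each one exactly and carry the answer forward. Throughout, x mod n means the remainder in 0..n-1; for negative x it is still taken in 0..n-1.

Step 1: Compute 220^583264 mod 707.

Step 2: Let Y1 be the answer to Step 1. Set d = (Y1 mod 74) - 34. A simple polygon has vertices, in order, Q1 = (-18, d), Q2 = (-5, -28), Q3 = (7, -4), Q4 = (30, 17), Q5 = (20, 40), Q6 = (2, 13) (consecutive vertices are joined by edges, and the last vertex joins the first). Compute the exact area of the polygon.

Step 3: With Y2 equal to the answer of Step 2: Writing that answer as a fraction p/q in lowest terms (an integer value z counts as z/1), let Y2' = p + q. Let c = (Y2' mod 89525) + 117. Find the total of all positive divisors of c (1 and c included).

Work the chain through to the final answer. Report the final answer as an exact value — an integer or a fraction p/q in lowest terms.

Step 1: squarings mod 707: 220^1=220, 220^2=324, 220^4=340, 220^8=359, 220^16=207, 220^32=429, 220^64=221, 220^128=58, 220^256=536, 220^512=254, 220^1024=179, 220^2048=226, 220^4096=172, 220^8192=597, 220^16384=81, 220^32768=198, 220^65536=319, 220^131072=660, 220^262144=88, 220^524288=674; 220^583264 = 220^32 * 220^64 * 220^512 * 220^1024 * 220^8192 * 220^16384 * 220^32768 * 220^524288 = 221 (mod 707); answer 221
Step 2: Y1 = 221; d = 39; cross terms: (-18*-28 - -5*39)=699, (-5*-4 - 7*-28)=216, (7*17 - 30*-4)=239, (30*40 - 20*17)=860, (20*13 - 2*40)=180, (2*39 - -18*13)=312; twice the area = |2506| = 2506; area = 1253; answer 1253
Step 3: Y2 = 1253; threaded value p + q = 1254; c = 1371; 1371 = 3 * 457; sigma = (1 + 3) * (1 + 457) = 4 * 458 = 1832; answer 1832

1832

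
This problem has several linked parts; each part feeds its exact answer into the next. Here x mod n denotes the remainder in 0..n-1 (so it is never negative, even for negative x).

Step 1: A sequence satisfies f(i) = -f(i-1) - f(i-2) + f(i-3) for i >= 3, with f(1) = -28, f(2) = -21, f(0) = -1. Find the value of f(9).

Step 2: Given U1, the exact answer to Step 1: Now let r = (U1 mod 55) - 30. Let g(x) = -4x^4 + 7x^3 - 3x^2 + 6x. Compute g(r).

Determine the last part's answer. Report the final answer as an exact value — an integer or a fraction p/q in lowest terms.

-144

Step 1: f(3) = -1*(-21) - 1*(-28) + 1*(-1) = 48; iterating: f(3)=48, f(4)=-55, f(5)=-14, f(6)=117, f(7)=-158, f(8)=27, f(9)=248; answer 248
Step 2: U1 = 248; r = -2; -4*(-2)^4 + 7*(-2)^3 - 3*(-2)^2 + 6*(-2)^1 = (-64) + (-56) + (-12) + (-12) = -144; answer -144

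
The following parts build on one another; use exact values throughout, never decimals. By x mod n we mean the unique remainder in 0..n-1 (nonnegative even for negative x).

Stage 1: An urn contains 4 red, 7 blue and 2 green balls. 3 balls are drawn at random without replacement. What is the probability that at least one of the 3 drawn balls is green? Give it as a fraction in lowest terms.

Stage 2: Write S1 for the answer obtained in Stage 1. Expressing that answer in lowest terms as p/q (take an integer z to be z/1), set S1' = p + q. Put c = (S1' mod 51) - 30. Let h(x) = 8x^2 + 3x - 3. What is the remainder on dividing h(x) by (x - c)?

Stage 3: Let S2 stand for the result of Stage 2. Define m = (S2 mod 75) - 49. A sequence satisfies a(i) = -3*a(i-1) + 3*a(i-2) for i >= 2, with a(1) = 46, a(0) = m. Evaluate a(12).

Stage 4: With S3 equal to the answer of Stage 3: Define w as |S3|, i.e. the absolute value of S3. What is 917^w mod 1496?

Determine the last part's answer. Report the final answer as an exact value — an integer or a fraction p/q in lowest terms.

817

Stage 1: total draws C(13,3) = 286; complement C(11,3) = 165; favorable 286 - 165 = 121; P = 11/26; answer 11/26
Stage 2: S1 = 11/26; threaded value p + q = 37; c = 7; remainder = value at the root: 8*(7)^2 + 3*(7)^1 - 3 = (392) + (21) + (-3) = 410; answer 410
Stage 3: S2 = 410; m = -14; a(2) = -3*(46) + 3*(-14) = -180; iterating: a(2)=-180, a(3)=678, a(4)=-2574, a(5)=9756, a(6)=-36990, a(7)=140238, a(8)=-531684, a(9)=2015766, a(10)=-7642350, a(11)=28974348, a(12)=-109850094; answer -109850094
Stage 4: S3 = -109850094; w = 109850094; squarings mod 1496: 917^1=917, 917^2=137, 917^4=817, 917^8=273, 917^16=1225, 917^32=137, 917^64=817, 917^128=273, 917^256=1225, 917^512=137, 917^1024=817, 917^2048=273, 917^4096=1225, 917^8192=137, 917^16384=817, 917^32768=273, 917^65536=1225, 917^131072=137, 917^262144=817, 917^524288=273, 917^1048576=1225, 917^2097152=137, 917^4194304=817, 917^8388608=273, 917^16777216=1225, 917^33554432=137, 917^67108864=817; 917^109850094 = 917^2 * 917^4 * 917^8 * 917^32 * 917^64 * 917^128 * 917^256 * 917^1024 * 917^2048 * 917^8192 * 917^262144 * 917^524288 * 917^8388608 * 917^33554432 * 917^67108864 = 817 (mod 1496); answer 817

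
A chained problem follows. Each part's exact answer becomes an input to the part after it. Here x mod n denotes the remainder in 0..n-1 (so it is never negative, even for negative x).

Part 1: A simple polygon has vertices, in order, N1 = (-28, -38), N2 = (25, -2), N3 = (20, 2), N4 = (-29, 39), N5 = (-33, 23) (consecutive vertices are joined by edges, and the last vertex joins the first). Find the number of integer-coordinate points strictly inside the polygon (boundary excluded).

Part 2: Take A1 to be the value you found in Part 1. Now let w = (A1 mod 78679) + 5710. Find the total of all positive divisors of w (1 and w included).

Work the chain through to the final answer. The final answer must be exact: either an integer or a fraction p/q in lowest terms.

Part 1: cross terms: (-28*-2 - 25*-38)=1006, (25*2 - 20*-2)=90, (20*39 - -29*2)=838, (-29*23 - -33*39)=620, (-33*-38 - -28*23)=1898; twice the area = |4452| = 4452; area = 2226; boundary points = 1 + 1 + 1 + 4 + 1 = 8; strictly interior points = area - boundary/2 + 1 = 2223; answer 2223
Part 2: A1 = 2223; w = 7933; 7933 is prime, so its only divisors are 1 and 7933; sigma = 1 + 7933 = 7934; answer 7934

7934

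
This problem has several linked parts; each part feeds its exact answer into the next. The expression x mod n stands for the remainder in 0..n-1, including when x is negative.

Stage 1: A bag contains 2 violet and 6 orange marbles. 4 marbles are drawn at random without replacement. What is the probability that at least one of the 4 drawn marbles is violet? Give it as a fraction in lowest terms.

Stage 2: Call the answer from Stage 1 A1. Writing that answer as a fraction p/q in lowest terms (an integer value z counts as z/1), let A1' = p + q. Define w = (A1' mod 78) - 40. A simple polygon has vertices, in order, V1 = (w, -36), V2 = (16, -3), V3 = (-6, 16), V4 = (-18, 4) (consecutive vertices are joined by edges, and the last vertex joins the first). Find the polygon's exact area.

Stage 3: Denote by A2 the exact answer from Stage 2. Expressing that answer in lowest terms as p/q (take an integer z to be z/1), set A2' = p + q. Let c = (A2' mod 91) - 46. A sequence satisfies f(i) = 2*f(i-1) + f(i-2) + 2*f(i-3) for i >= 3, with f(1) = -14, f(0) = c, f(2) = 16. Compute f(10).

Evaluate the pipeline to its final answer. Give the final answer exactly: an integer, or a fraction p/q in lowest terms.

Stage 1: total draws C(8,4) = 70; complement C(6,4) = 15; favorable 70 - 15 = 55; P = 11/14; answer 11/14
Stage 2: A1 = 11/14; threaded value p + q = 25; w = -15; cross terms: (-15*-3 - 16*-36)=621, (16*16 - -6*-3)=238, (-6*4 - -18*16)=264, (-18*-36 - -15*4)=708; twice the area = |1831| = 1831; area = 1831/2; answer 1831/2
Stage 3: A2 = 1831/2; threaded value p + q = 1833; c = -33; f(3) = 2*(16) + 1*(-14) + 2*(-33) = -48; iterating: f(3)=-48, f(4)=-108, f(5)=-232, f(6)=-668, f(7)=-1784, f(8)=-4700, f(9)=-12520, f(10)=-33308; answer -33308

-33308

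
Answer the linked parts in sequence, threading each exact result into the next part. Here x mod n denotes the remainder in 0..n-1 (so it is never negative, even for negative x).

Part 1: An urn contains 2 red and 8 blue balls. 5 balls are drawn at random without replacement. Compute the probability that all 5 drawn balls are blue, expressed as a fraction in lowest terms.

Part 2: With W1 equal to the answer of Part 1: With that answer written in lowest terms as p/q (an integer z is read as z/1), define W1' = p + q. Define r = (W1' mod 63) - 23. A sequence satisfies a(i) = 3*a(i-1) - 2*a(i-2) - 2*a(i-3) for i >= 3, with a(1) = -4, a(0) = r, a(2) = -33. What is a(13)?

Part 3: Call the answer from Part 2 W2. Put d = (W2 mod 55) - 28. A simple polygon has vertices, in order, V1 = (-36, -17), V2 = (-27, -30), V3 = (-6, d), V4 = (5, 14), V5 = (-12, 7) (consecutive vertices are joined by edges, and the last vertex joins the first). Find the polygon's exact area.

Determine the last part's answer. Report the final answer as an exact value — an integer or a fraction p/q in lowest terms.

Part 1: total draws C(10,5) = 252; favorable C(8,5) = 56; P = 2/9; answer 2/9
Part 2: W1 = 2/9; threaded value p + q = 11; r = -12; a(3) = 3*(-33) - 2*(-4) - 2*(-12) = -67; iterating: a(3)=-67, a(4)=-127, a(5)=-181, a(6)=-155, a(7)=151, a(8)=1125, a(9)=3383, a(10)=7597, a(11)=13775, a(12)=19365, a(13)=15351; answer 15351
Part 3: W2 = 15351; d = -22; cross terms: (-36*-30 - -27*-17)=621, (-27*-22 - -6*-30)=414, (-6*14 - 5*-22)=26, (5*7 - -12*14)=203, (-12*-17 - -36*7)=456; twice the area = |1720| = 1720; area = 860; answer 860

860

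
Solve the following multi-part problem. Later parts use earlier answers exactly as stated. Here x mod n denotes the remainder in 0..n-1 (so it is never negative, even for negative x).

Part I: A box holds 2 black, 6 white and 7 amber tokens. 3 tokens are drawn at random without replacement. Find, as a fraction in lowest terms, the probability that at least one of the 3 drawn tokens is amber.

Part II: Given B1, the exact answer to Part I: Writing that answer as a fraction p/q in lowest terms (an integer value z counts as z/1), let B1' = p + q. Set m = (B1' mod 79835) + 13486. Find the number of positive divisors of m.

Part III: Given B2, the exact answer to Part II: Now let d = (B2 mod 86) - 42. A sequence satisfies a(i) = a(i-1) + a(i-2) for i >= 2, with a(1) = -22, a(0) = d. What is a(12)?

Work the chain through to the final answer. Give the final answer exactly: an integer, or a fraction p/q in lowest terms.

-2634

Part I: total draws C(15,3) = 455; complement C(8,3) = 56; favorable 455 - 56 = 399; P = 57/65; answer 57/65
Part II: B1 = 57/65; threaded value p + q = 122; m = 13608; 13608 = 2^3 * 3^5 * 7; number of divisors = (3+1) * (5+1) * (1+1) = 48; answer 48
Part III: B2 = 48; d = 6; a(2) = 1*(-22) + 1*(6) = -16; iterating: a(2)=-16, a(3)=-38, a(4)=-54, a(5)=-92, a(6)=-146, a(7)=-238, a(8)=-384, a(9)=-622, a(10)=-1006, a(11)=-1628, a(12)=-2634; answer -2634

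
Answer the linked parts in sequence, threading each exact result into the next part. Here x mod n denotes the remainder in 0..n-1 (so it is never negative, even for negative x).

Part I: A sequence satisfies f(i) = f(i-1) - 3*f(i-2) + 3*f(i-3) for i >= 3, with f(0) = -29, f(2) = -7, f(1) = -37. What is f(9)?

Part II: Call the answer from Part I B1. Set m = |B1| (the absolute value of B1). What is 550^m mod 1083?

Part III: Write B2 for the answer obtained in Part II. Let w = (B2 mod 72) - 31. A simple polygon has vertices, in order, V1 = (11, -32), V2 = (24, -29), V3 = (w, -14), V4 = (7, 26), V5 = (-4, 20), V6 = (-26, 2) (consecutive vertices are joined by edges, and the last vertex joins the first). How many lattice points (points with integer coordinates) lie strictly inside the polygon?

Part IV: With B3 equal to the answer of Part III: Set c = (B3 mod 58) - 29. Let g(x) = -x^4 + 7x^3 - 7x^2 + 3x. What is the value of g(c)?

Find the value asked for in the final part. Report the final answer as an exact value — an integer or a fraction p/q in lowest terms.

Part I: f(3) = 1*(-7) - 3*(-37) + 3*(-29) = 17; iterating: f(3)=17, f(4)=-73, f(5)=-145, f(6)=125, f(7)=341, f(8)=-469, f(9)=-1117; answer -1117
Part II: B1 = -1117; m = 1117; squarings mod 1083: 550^1=550, 550^2=343, 550^4=685, 550^8=286, 550^16=571, 550^32=58, 550^64=115, 550^128=229, 550^256=457, 550^512=913, 550^1024=742; 550^1117 = 550^1 * 550^4 * 550^8 * 550^16 * 550^64 * 550^1024 = 322 (mod 1083); answer 322
Part III: B2 = 322; w = 3; cross terms: (11*-29 - 24*-32)=449, (24*-14 - 3*-29)=-249, (3*26 - 7*-14)=176, (7*20 - -4*26)=244, (-4*2 - -26*20)=512, (-26*-32 - 11*2)=810; twice the area = |1942| = 1942; area = 971; boundary points = 1 + 3 + 4 + 1 + 2 + 1 = 12; strictly interior points = area - boundary/2 + 1 = 966; answer 966
Part IV: B3 = 966; c = 9; -1*(9)^4 + 7*(9)^3 - 7*(9)^2 + 3*(9)^1 = (-6561) + (5103) + (-567) + (27) = -1998; answer -1998

-1998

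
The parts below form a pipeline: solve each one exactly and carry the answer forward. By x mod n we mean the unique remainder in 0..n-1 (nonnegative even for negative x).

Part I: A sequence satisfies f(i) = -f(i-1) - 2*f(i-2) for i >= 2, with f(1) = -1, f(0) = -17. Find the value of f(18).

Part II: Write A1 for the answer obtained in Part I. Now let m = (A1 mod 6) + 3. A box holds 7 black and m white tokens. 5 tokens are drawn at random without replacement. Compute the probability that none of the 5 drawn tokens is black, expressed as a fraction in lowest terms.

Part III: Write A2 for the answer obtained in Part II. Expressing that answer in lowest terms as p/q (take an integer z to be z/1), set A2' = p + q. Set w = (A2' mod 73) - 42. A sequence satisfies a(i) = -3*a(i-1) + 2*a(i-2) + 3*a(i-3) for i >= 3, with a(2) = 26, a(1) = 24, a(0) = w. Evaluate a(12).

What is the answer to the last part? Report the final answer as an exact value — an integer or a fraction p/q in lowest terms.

Part I: f(2) = -1*(-1) - 2*(-17) = 35; iterating: f(2)=35, f(3)=-33, f(4)=-37, f(5)=103, f(6)=-29, f(7)=-177, f(8)=235, f(9)=119, f(10)=-589, f(11)=351, f(12)=827, f(13)=-1529, f(14)=-125, f(15)=3183, f(16)=-2933, f(17)=-3433, f(18)=9299; answer 9299
Part II: A1 = 9299; m = 8; total draws C(15,5) = 3003; favorable C(8,5) = 56; P = 8/429; answer 8/429
Part III: A2 = 8/429; threaded value p + q = 437; w = 30; a(3) = -3*(26) + 2*(24) + 3*(30) = 60; iterating: a(3)=60, a(4)=-56, a(5)=366, a(6)=-1030, a(7)=3654, a(8)=-11924, a(9)=39990, a(10)=-132856, a(11)=442776, a(12)=-1474070; answer -1474070

-1474070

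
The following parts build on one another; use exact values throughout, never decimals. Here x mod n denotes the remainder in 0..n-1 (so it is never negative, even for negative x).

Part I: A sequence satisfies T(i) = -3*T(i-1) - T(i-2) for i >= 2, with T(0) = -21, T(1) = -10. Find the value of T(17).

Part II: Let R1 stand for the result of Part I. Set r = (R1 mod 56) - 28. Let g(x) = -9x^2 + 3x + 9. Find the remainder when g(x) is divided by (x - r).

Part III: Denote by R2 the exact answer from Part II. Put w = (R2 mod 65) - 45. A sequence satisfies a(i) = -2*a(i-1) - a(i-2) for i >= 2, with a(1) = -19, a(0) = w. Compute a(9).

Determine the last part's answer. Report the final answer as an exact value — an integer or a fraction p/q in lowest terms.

-139

Part I: T(2) = -3*(-10) - 1*(-21) = 51; iterating: T(2)=51, T(3)=-143, T(4)=378, T(5)=-991, T(6)=2595, T(7)=-6794, T(8)=17787, T(9)=-46567, T(10)=121914, T(11)=-319175, T(12)=835611, T(13)=-2187658, T(14)=5727363, T(15)=-14994431, T(16)=39255930, T(17)=-102773359; answer -102773359
Part II: R1 = -102773359; r = -3; remainder = value at the root: -9*(-3)^2 + 3*(-3)^1 + 9 = (-81) + (-9) + (9) = -81; answer -81
Part III: R2 = -81; w = 4; a(2) = -2*(-19) - 1*(4) = 34; iterating: a(2)=34, a(3)=-49, a(4)=64, a(5)=-79, a(6)=94, a(7)=-109, a(8)=124, a(9)=-139; answer -139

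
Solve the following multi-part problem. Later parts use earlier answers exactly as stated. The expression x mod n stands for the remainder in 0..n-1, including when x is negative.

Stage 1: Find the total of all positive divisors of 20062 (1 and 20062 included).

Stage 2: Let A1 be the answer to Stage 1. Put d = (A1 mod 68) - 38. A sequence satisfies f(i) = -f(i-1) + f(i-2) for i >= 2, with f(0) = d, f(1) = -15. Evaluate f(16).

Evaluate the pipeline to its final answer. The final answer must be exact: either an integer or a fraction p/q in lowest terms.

-3495

Stage 1: 20062 = 2 * 7 * 1433; sigma = (1 + 2) * (1 + 7) * (1 + 1433) = 3 * 8 * 1434 = 34416; answer 34416
Stage 2: A1 = 34416; d = -30; f(2) = -1*(-15) + 1*(-30) = -15; iterating: f(2)=-15, f(3)=0, f(4)=-15, f(5)=15, f(6)=-30, f(7)=45, f(8)=-75, f(9)=120, f(10)=-195, f(11)=315, f(12)=-510, f(13)=825, f(14)=-1335, f(15)=2160, f(16)=-3495; answer -3495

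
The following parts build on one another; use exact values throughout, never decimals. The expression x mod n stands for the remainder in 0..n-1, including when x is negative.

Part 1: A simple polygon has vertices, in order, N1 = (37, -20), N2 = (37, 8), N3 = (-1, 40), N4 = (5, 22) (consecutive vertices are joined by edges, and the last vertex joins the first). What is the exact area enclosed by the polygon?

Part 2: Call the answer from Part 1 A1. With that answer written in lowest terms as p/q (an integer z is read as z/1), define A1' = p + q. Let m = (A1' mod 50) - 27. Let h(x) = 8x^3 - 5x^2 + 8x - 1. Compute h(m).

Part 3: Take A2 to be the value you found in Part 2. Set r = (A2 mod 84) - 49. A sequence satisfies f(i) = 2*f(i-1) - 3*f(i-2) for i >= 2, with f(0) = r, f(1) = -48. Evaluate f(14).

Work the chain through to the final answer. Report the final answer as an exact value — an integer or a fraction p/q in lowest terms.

Part 1: cross terms: (37*8 - 37*-20)=1036, (37*40 - -1*8)=1488, (-1*22 - 5*40)=-222, (5*-20 - 37*22)=-914; twice the area = |1388| = 1388; area = 694; answer 694
Part 2: A1 = 694; threaded value p + q = 695; m = 18; 8*(18)^3 - 5*(18)^2 + 8*(18)^1 - 1 = (46656) + (-1620) + (144) + (-1) = 45179; answer 45179
Part 3: A2 = 45179; r = 22; f(2) = 2*(-48) - 3*(22) = -162; iterating: f(2)=-162, f(3)=-180, f(4)=126, f(5)=792, f(6)=1206, f(7)=36, f(8)=-3546, f(9)=-7200, f(10)=-3762, f(11)=14076, f(12)=39438, f(13)=36648, f(14)=-45018; answer -45018

-45018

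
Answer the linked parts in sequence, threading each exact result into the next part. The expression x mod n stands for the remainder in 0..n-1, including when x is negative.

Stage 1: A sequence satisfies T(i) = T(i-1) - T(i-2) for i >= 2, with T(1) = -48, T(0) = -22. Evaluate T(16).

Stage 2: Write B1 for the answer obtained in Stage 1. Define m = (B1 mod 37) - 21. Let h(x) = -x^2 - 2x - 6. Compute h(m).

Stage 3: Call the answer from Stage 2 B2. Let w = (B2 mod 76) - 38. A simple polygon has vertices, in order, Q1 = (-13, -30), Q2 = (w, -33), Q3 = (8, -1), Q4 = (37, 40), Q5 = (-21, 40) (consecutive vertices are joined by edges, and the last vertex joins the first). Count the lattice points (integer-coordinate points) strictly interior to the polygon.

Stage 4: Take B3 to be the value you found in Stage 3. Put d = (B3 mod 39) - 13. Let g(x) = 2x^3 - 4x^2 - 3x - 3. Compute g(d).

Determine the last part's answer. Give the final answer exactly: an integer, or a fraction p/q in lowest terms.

Stage 1: T(2) = 1*(-48) - 1*(-22) = -26; iterating: T(2)=-26, T(3)=22, T(4)=48, T(5)=26, T(6)=-22, T(7)=-48, T(8)=-26, T(9)=22, T(10)=48, T(11)=26, T(12)=-22, T(13)=-48, T(14)=-26, T(15)=22, T(16)=48; answer 48
Stage 2: B1 = 48; m = -10; -1*(-10)^2 - 2*(-10)^1 - 6 = (-100) + (20) + (-6) = -86; answer -86
Stage 3: B2 = -86; w = 28; cross terms: (-13*-33 - 28*-30)=1269, (28*-1 - 8*-33)=236, (8*40 - 37*-1)=357, (37*40 - -21*40)=2320, (-21*-30 - -13*40)=1150; twice the area = |5332| = 5332; area = 2666; boundary points = 1 + 4 + 1 + 58 + 2 = 66; strictly interior points = area - boundary/2 + 1 = 2634; answer 2634
Stage 4: B3 = 2634; d = 8; 2*(8)^3 - 4*(8)^2 - 3*(8)^1 - 3 = (1024) + (-256) + (-24) + (-3) = 741; answer 741

741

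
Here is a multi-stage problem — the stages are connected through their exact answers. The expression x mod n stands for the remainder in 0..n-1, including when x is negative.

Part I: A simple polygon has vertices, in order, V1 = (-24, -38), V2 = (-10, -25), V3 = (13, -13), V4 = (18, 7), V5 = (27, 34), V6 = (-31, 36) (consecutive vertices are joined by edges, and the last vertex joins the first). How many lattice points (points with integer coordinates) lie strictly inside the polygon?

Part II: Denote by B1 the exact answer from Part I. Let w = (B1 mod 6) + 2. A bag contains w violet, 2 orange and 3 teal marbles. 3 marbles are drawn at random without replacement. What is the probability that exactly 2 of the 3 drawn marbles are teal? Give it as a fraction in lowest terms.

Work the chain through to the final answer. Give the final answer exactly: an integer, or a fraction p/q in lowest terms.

15/56

Part I: cross terms: (-24*-25 - -10*-38)=220, (-10*-13 - 13*-25)=455, (13*7 - 18*-13)=325, (18*34 - 27*7)=423, (27*36 - -31*34)=2026, (-31*-38 - -24*36)=2042; twice the area = |5491| = 5491; area = 5491/2; boundary points = 1 + 1 + 5 + 9 + 2 + 1 = 19; strictly interior points = area - boundary/2 + 1 = 2737; answer 2737
Part II: B1 = 2737; w = 3; total draws C(8,3) = 56; favorable C(3,2)*C(5,1) = 15; P = 15/56; answer 15/56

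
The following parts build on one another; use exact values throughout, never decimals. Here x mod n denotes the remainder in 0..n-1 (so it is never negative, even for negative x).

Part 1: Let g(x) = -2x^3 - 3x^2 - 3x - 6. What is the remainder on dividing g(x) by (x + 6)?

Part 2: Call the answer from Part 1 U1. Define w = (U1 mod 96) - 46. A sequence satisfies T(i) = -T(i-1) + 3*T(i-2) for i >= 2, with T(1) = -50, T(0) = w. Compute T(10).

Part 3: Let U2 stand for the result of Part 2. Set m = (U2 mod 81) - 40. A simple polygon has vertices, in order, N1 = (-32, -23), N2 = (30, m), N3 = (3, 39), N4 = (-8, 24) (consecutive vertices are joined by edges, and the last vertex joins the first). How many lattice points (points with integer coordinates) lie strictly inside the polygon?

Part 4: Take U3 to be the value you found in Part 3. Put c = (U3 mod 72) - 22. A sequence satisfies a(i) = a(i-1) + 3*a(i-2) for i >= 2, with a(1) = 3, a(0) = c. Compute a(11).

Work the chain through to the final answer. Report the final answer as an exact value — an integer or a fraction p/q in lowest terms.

101928

Part 1: remainder = value at the root: -2*(-6)^3 - 3*(-6)^2 - 3*(-6)^1 - 6 = (432) + (-108) + (18) + (-6) = 336; answer 336
Part 2: U1 = 336; w = 2; T(2) = -1*(-50) + 3*(2) = 56; iterating: T(2)=56, T(3)=-206, T(4)=374, T(5)=-992, T(6)=2114, T(7)=-5090, T(8)=11432, T(9)=-26702, T(10)=60998; answer 60998
Part 3: U2 = 60998; m = -35; cross terms: (-32*-35 - 30*-23)=1810, (30*39 - 3*-35)=1275, (3*24 - -8*39)=384, (-8*-23 - -32*24)=952; twice the area = |4421| = 4421; area = 4421/2; boundary points = 2 + 1 + 1 + 1 = 5; strictly interior points = area - boundary/2 + 1 = 2209; answer 2209
Part 4: U3 = 2209; c = 27; a(2) = 1*(3) + 3*(27) = 84; iterating: a(2)=84, a(3)=93, a(4)=345, a(5)=624, a(6)=1659, a(7)=3531, a(8)=8508, a(9)=19101, a(10)=44625, a(11)=101928; answer 101928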